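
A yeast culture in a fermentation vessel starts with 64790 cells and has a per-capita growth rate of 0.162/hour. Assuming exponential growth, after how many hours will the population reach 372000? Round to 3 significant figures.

10.8 hours

Set N₀·e^(rt) = 372000: e^(0.162·t) = 372000/64790 = 5.7416.
0.162·t = ln(5.7416) = 1.7477, so t = 1.7477/0.162 = 10.789.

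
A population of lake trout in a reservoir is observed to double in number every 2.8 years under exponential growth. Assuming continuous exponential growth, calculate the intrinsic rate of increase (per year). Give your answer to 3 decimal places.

r = ln(2)/t_d = 0.6931/2.8 = 0.24755.

0.248 per year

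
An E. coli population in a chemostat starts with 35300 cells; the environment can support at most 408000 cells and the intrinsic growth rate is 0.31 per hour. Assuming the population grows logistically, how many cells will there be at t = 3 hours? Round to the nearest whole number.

78982 cells

A = (K − N₀)/N₀ = (408000 − 35300)/35300 = 10.558.
N(t) = K/(1 + A·e^(−rt)) = 408000/(1 + 10.558×e^(−0.31×3)).
e^(−0.93) = 0.39455; denominator = 1 + 10.558×0.39455 = 5.1657.
N = 408000/5.1657 = 78982.1.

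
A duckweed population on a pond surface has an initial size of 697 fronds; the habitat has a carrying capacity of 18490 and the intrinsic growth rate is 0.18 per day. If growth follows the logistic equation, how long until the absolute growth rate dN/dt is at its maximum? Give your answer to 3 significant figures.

Logistic growth is fastest at N = K/2 = 9245.
A = (K − N₀)/N₀ = 25.528. Set K/(1 + A·e^(−rt)) = K/2 → A·e^(−rt) = 1.
e^(−0.18t) = 1/25.528 = 0.0391727, so t = ln(25.528)/0.18 = 3.2398/0.18 = 17.999.

18.0 days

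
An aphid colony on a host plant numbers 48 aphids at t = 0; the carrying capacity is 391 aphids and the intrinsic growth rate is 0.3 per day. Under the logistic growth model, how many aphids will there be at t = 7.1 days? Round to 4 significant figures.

A = (K − N₀)/N₀ = (391 − 48)/48 = 7.1458.
N(t) = K/(1 + A·e^(−rt)) = 391/(1 + 7.1458×e^(−0.3×7.1)).
e^(−2.13) = 0.11884; denominator = 1 + 7.1458×0.11884 = 1.8492.
N = 391/1.8492 = 211.444.

211.4 aphids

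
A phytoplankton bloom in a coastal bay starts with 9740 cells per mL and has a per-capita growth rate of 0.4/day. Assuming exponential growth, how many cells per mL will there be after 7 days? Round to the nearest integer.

160171 cells per mL

N(t) = N₀·e^(rt) = 9740 × e^(0.4×7) = 9740 × e^2.8.
e^2.8 ≈ 16.445, so N ≈ 9740 × 16.445 = 160171.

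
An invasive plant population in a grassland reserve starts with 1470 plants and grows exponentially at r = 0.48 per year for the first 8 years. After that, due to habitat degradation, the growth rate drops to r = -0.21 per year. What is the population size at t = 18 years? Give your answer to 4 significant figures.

Phase 1: N(8) = 1470·e^(0.48×8) = 1470·e^3.84 = 68392.4.
Phase 2 runs for 18 − 8 = 10 years at r = -0.21.
N(18) = 68392.4·e^(-0.21×10) = 68392.4·e^-2.1 = 8375.09.

8375 plants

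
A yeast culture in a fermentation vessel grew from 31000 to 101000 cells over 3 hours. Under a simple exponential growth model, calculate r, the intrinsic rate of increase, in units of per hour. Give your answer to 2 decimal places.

0.39 per hour

From N(t) = N₀·e^(rt): e^(r·3) = 101000/31000 = 3.2581.
r·3 = ln(3.2581) = 1.1811, so r = 1.1811/3 = 0.39371.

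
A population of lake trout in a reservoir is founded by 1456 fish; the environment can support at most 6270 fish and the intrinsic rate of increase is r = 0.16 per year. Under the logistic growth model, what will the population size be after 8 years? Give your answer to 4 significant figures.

A = (K − N₀)/N₀ = (6270 − 1456)/1456 = 3.3063.
N(t) = K/(1 + A·e^(−rt)) = 6270/(1 + 3.3063×e^(−0.16×8)).
e^(−1.28) = 0.27804; denominator = 1 + 3.3063×0.27804 = 1.9193.
N = 6270/1.9193 = 3266.85.

3267 fish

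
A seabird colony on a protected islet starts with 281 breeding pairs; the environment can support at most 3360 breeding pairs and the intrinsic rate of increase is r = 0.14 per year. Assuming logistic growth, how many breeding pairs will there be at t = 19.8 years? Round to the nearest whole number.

A = (K − N₀)/N₀ = (3360 − 281)/281 = 10.957.
N(t) = K/(1 + A·e^(−rt)) = 3360/(1 + 10.957×e^(−0.14×19.8)).
e^(−2.772) = 0.062537; denominator = 1 + 10.957×0.062537 = 1.6852.
N = 3360/1.6852 = 1993.79.

1994 breeding pairs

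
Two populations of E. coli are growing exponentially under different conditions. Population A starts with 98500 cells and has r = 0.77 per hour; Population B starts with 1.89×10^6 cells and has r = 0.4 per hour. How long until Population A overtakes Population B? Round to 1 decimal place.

Set 98500·e^(0.77t) = 1.89×10^6·e^(0.4t).
e^((0.77 − 0.4)t) = 1.89×10^6/98500 → e^(0.37·t) = 19.188.
0.37·t = ln(19.188) = 2.9543, so t = 2.9543/0.37 = 7.9845.

8.0 hours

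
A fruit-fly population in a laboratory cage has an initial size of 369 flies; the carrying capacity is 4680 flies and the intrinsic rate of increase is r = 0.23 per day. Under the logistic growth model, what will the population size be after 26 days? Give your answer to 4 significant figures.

A = (K − N₀)/N₀ = (4680 − 369)/369 = 11.683.
N(t) = K/(1 + A·e^(−rt)) = 4680/(1 + 11.683×e^(−0.23×26)).
e^(−5.98) = 0.0025288; denominator = 1 + 11.683×0.0025288 = 1.0295.
N = 4680/1.0295 = 4545.7.

4546 flies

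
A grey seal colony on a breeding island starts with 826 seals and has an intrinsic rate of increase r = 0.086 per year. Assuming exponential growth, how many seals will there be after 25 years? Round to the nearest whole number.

7091 seals

N(t) = N₀·e^(rt) = 826 × e^(0.086×25) = 826 × e^2.15.
e^2.15 ≈ 8.5849, so N ≈ 826 × 8.5849 = 7091.09.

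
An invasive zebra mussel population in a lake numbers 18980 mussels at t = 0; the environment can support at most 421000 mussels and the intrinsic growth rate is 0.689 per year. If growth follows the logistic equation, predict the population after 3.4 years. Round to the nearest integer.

A = (K − N₀)/N₀ = (421000 − 18980)/18980 = 21.181.
N(t) = K/(1 + A·e^(−rt)) = 421000/(1 + 21.181×e^(−0.689×3.4)).
e^(−2.343) = 0.096078; denominator = 1 + 21.181×0.096078 = 3.035.
N = 421000/3.035 = 138713.

138713 mussels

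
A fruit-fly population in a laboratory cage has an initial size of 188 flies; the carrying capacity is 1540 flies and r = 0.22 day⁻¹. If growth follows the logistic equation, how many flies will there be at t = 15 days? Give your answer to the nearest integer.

1217 flies

A = (K − N₀)/N₀ = (1540 − 188)/188 = 7.1915.
N(t) = K/(1 + A·e^(−rt)) = 1540/(1 + 7.1915×e^(−0.22×15)).
e^(−3.3) = 0.036883; denominator = 1 + 7.1915×0.036883 = 1.2652.
N = 1540/1.2652 = 1217.16.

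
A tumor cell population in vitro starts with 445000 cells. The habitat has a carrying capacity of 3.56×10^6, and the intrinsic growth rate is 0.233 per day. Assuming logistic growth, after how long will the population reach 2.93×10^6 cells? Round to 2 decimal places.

A = (K − N₀)/N₀ = (3.56×10^6 − 445000)/445000 = 7.
Solve 3.56×10^6/(1 + 7·e^(−0.233t)) = 2.93×10^6: 1 + 7·e^(−0.233t) = 1.215, so e^(−0.233t) = 0.0307167.
−0.233·t = ln(0.0307167) = -3.4829, so t = 3.4829/0.233 = 14.948.

14.95 days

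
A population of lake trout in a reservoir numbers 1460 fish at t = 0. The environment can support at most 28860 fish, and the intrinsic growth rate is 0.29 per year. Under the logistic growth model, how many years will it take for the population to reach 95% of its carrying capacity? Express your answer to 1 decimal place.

A = (K − N₀)/N₀ = (28860 − 1460)/1460 = 18.767.
Solve 28860/(1 + 18.767·e^(−0.29t)) = 27417: 1 + 18.767·e^(−0.29t) = 1.0526, so e^(−0.29t) = 0.00280446.
−0.29·t = ln(0.00280446) = -5.8765, so t = 5.8765/0.29 = 20.264.

20.3 years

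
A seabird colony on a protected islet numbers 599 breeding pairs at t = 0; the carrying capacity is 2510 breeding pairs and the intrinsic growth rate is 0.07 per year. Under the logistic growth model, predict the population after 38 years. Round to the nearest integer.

A = (K − N₀)/N₀ = (2510 − 599)/599 = 3.1903.
N(t) = K/(1 + A·e^(−rt)) = 2510/(1 + 3.1903×e^(−0.07×38)).
e^(−2.66) = 0.069948; denominator = 1 + 3.1903×0.069948 = 1.2232.
N = 2510/1.2232 = 2052.07.

2052 breeding pairs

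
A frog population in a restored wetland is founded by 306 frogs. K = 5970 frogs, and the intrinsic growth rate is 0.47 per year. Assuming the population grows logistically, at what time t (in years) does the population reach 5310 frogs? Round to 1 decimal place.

10.6 years

A = (K − N₀)/N₀ = (5970 − 306)/306 = 18.51.
Solve 5970/(1 + 18.51·e^(−0.47t)) = 5310: 1 + 18.51·e^(−0.47t) = 1.1243, so e^(−0.47t) = 0.00671502.
−0.47·t = ln(0.00671502) = -5.0034, so t = 5.0034/0.47 = 10.646.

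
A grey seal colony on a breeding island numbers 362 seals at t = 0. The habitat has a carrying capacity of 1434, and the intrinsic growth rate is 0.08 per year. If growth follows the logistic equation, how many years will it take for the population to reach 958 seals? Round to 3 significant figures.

A = (K − N₀)/N₀ = (1434 − 362)/362 = 2.9613.
Solve 1434/(1 + 2.9613·e^(−0.08t)) = 958: 1 + 2.9613·e^(−0.08t) = 1.4969, so e^(−0.08t) = 0.167786.
−0.08·t = ln(0.167786) = -1.7851, so t = 1.7851/0.08 = 22.313.

22.3 years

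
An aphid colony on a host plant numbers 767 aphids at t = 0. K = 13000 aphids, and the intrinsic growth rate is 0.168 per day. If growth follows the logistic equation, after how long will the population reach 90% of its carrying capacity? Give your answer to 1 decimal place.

A = (K − N₀)/N₀ = (13000 − 767)/767 = 15.949.
Solve 13000/(1 + 15.949·e^(−0.168t)) = 11700: 1 + 15.949·e^(−0.168t) = 1.1111, so e^(−0.168t) = 0.00696658.
−0.168·t = ln(0.00696658) = -4.9666, so t = 4.9666/0.168 = 29.563.

29.6 days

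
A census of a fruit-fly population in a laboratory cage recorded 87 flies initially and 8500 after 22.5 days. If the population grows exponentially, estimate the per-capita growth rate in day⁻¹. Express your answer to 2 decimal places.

From N(t) = N₀·e^(rt): e^(r·22.5) = 8500/87 = 97.701.
r·22.5 = ln(97.701) = 4.5819, so r = 4.5819/22.5 = 0.20364.

0.20 per day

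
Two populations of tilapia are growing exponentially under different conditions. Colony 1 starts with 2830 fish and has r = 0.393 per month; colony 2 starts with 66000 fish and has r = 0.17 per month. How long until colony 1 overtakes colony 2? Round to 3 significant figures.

Set 2830·e^(0.393t) = 66000·e^(0.17t).
e^((0.393 − 0.17)t) = 66000/2830 → e^(0.223·t) = 23.322.
0.223·t = ln(23.322) = 3.1494, so t = 3.1494/0.223 = 14.123.

14.1 months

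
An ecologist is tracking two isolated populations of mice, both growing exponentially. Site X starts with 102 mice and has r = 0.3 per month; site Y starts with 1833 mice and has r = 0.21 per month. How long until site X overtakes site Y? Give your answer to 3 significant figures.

Set 102·e^(0.3t) = 1833·e^(0.21t).
e^((0.3 − 0.21)t) = 1833/102 → e^(0.09·t) = 17.971.
0.09·t = ln(17.971) = 2.8887, so t = 2.8887/0.09 = 32.097.

32.1 months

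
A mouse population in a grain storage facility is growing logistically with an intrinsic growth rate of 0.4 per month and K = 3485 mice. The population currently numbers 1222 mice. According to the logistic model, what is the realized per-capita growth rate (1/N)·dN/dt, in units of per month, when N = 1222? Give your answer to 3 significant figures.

(1/N)·dN/dt = r(1 − N/K) = 0.4 × (1 − 1222/3485).
= 0.4 × 0.64935 = 0.25974.

0.260 per month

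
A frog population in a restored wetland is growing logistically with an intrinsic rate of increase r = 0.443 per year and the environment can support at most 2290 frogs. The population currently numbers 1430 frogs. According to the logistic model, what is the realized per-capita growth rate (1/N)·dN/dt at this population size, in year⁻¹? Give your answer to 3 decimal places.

0.166 per year

(1/N)·dN/dt = r(1 − N/K) = 0.443 × (1 − 1430/2290).
= 0.443 × 0.37555 = 0.16637.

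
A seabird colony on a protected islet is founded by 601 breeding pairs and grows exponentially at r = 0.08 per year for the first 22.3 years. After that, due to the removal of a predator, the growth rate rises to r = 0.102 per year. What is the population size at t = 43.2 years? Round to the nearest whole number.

30164 breeding pairs

Phase 1: N(22.3) = 601·e^(0.08×22.3) = 601·e^1.784 = 3578.13.
Phase 2 runs for 43.2 − 22.3 = 20.9 years at r = 0.102.
N(43.2) = 3578.13·e^(0.102×20.9) = 3578.13·e^2.132 = 30163.7.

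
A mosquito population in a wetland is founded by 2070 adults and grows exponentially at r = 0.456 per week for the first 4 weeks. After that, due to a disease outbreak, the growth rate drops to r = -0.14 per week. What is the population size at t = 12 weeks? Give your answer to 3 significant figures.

Phase 1: N(4) = 2070·e^(0.456×4) = 2070·e^1.824 = 12827.
Phase 2 runs for 12 − 4 = 8 weeks at r = -0.14.
N(12) = 12827·e^(-0.14×8) = 12827·e^-1.12 = 4185.18.

4190 adults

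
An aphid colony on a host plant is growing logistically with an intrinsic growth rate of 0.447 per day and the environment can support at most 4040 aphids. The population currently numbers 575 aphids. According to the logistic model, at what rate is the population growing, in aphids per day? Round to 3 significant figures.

220 aphids per day

dN/dt = rN(1 − N/K) = 0.447 × 575 × (1 − 575/4040).
1 − 575/4040 = 0.85767; dN/dt = 0.447 × 575 × 0.85767 = 220.44.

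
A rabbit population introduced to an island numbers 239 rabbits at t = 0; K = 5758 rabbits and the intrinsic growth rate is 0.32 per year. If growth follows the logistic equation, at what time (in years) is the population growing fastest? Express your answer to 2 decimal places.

9.81 years

Logistic growth is fastest at N = K/2 = 2879.
A = (K − N₀)/N₀ = 23.092. Set K/(1 + A·e^(−rt)) = K/2 → A·e^(−rt) = 1.
e^(−0.32t) = 1/23.092 = 0.0433049, so t = ln(23.092)/0.32 = 3.1395/0.32 = 9.8109.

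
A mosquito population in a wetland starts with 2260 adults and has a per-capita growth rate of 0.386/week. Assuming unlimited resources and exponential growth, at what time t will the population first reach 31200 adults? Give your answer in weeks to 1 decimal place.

6.8 weeks

Set N₀·e^(rt) = 31200: e^(0.386·t) = 31200/2260 = 13.805.
0.386·t = ln(13.805) = 2.6251, so t = 2.6251/0.386 = 6.8007.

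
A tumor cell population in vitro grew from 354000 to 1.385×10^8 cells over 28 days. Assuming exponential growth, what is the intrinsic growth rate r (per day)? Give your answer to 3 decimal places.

From N(t) = N₀·e^(rt): e^(r·28) = 1.385×10^8/354000 = 391.24.
r·28 = ln(391.24) = 5.9693, so r = 5.9693/28 = 0.21319.

0.213 per day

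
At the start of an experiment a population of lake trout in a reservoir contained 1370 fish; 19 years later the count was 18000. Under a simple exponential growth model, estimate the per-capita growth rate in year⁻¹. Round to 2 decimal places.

0.14 per year

From N(t) = N₀·e^(rt): e^(r·19) = 18000/1370 = 13.139.
r·19 = ln(13.139) = 2.5756, so r = 2.5756/19 = 0.13556.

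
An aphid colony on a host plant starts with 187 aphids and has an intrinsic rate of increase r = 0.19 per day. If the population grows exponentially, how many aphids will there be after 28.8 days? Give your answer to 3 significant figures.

N(t) = N₀·e^(rt) = 187 × e^(0.19×28.8) = 187 × e^5.472.
e^5.472 ≈ 237.94, so N ≈ 187 × 237.94 = 44494.

44500 aphids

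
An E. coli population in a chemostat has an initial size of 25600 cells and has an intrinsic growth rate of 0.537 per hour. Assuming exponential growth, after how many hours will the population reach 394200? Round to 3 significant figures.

Set N₀·e^(rt) = 394200: e^(0.537·t) = 394200/25600 = 15.398.
0.537·t = ln(15.398) = 2.7343, so t = 2.7343/0.537 = 5.0917.

5.09 hours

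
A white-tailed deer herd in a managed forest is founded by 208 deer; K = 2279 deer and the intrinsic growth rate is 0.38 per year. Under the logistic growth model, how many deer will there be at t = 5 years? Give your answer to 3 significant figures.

A = (K − N₀)/N₀ = (2279 − 208)/208 = 9.9567.
N(t) = K/(1 + A·e^(−rt)) = 2279/(1 + 9.9567×e^(−0.38×5)).
e^(−1.9) = 0.14957; denominator = 1 + 9.9567×0.14957 = 2.4892.
N = 2279/2.4892 = 915.55.

916 deer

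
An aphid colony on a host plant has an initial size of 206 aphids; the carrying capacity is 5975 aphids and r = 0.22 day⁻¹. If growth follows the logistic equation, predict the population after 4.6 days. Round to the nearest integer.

534 aphids

A = (K − N₀)/N₀ = (5975 − 206)/206 = 28.005.
N(t) = K/(1 + A·e^(−rt)) = 5975/(1 + 28.005×e^(−0.22×4.6)).
e^(−1.012) = 0.36349; denominator = 1 + 28.005×0.36349 = 11.18.
N = 5975/11.18 = 534.459.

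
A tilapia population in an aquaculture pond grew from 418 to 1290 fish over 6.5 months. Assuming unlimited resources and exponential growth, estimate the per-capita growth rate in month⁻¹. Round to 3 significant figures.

0.173 per month

From N(t) = N₀·e^(rt): e^(r·6.5) = 1290/418 = 3.0861.
r·6.5 = ln(3.0861) = 1.1269, so r = 1.1269/6.5 = 0.17337.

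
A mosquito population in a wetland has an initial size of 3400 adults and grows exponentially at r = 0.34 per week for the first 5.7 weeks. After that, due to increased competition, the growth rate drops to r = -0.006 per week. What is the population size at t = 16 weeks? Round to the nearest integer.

Phase 1: N(5.7) = 3400·e^(0.34×5.7) = 3400·e^1.938 = 23612.5.
Phase 2 runs for 16 − 5.7 = 10.3 weeks at r = -0.006.
N(16) = 23612.5·e^(-0.006×10.3) = 23612.5·e^-0.0618 = 22197.4.

22197 adults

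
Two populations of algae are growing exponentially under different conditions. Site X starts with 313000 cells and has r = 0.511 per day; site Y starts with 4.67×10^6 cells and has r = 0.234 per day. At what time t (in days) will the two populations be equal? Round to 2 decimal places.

9.76 days

Set 313000·e^(0.511t) = 4.67×10^6·e^(0.234t).
e^((0.511 − 0.234)t) = 4.67×10^6/313000 → e^(0.277·t) = 14.92.
0.277·t = ln(14.92) = 2.7027, so t = 2.7027/0.277 = 9.7571.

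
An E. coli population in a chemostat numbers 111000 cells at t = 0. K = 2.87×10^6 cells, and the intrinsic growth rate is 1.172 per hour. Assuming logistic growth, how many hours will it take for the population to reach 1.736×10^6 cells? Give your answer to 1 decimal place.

3.1 hours

A = (K − N₀)/N₀ = (2.87×10^6 − 111000)/111000 = 24.856.
Solve 2.87×10^6/(1 + 24.856·e^(−1.172t)) = 1.736×10^6: 1 + 24.856·e^(−1.172t) = 1.6532, so e^(−1.172t) = 0.0262806.
−1.172·t = ln(0.0262806) = -3.6389, so t = 3.6389/1.172 = 3.1049.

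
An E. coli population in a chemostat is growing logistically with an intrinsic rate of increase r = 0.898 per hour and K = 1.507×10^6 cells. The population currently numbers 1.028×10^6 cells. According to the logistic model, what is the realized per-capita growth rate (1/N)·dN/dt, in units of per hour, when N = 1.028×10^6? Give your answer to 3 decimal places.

0.285 per hour

(1/N)·dN/dt = r(1 − N/K) = 0.898 × (1 − 1.028×10^6/1.507×10^6).
= 0.898 × 0.31785 = 0.28543.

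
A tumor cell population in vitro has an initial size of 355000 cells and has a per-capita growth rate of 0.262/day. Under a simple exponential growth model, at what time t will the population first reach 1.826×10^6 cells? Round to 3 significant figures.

Set N₀·e^(rt) = 1.826×10^6: e^(0.262·t) = 1.826×10^6/355000 = 5.1437.
0.262·t = ln(5.1437) = 1.6378, so t = 1.6378/0.262 = 6.251.

6.25 days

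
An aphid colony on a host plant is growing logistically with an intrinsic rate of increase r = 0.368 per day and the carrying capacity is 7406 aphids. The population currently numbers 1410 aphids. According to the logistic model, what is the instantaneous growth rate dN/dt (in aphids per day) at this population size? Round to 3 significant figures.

dN/dt = rN(1 − N/K) = 0.368 × 1410 × (1 − 1410/7406).
1 − 1410/7406 = 0.80961; dN/dt = 0.368 × 1410 × 0.80961 = 420.09.

420 aphids per day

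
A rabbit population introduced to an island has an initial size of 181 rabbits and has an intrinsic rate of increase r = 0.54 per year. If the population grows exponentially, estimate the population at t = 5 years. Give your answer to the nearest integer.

2693 rabbits

N(t) = N₀·e^(rt) = 181 × e^(0.54×5) = 181 × e^2.7.
e^2.7 ≈ 14.88, so N ≈ 181 × 14.88 = 2693.23.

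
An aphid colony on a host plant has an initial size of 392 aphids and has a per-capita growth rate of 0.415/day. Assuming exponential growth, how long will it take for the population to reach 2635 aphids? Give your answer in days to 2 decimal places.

Set N₀·e^(rt) = 2635: e^(0.415·t) = 2635/392 = 6.7219.
0.415·t = ln(6.7219) = 1.9054, so t = 1.9054/0.415 = 4.5913.

4.59 days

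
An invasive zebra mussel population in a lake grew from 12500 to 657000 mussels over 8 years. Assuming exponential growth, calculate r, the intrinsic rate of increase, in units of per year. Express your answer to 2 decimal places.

0.50 per year

From N(t) = N₀·e^(rt): e^(r·8) = 657000/12500 = 52.56.
r·8 = ln(52.56) = 3.962, so r = 3.962/8 = 0.49524.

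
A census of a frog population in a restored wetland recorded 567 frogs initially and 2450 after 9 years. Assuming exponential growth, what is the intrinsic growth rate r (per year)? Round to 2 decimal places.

0.16 per year

From N(t) = N₀·e^(rt): e^(r·9) = 2450/567 = 4.321.
r·9 = ln(4.321) = 1.4635, so r = 1.4635/9 = 0.16261.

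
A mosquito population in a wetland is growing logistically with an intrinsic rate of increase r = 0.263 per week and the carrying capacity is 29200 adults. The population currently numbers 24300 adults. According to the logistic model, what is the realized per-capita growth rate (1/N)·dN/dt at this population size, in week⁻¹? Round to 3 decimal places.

(1/N)·dN/dt = r(1 − N/K) = 0.263 × (1 − 24300/29200).
= 0.263 × 0.16781 = 0.044134.

0.044 per week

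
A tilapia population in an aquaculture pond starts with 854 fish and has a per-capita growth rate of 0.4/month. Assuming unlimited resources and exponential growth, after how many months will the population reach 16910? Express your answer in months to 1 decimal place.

Set N₀·e^(rt) = 16910: e^(0.4·t) = 16910/854 = 19.801.
0.4·t = ln(19.801) = 2.9857, so t = 2.9857/0.4 = 7.4643.

7.5 months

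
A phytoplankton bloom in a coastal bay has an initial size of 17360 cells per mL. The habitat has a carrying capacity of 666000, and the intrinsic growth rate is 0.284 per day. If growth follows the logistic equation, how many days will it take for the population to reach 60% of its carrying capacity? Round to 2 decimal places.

A = (K − N₀)/N₀ = (666000 − 17360)/17360 = 37.364.
Solve 666000/(1 + 37.364·e^(−0.284t)) = 399600: 1 + 37.364·e^(−0.284t) = 1.6667, so e^(−0.284t) = 0.0178425.
−0.284·t = ln(0.0178425) = -4.0262, so t = 4.0262/0.284 = 14.177.

14.18 days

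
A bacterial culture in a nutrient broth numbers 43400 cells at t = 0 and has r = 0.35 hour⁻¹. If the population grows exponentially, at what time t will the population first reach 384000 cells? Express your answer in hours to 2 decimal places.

6.23 hours

Set N₀·e^(rt) = 384000: e^(0.35·t) = 384000/43400 = 8.8479.
0.35·t = ln(8.8479) = 2.1802, so t = 2.1802/0.35 = 6.2291.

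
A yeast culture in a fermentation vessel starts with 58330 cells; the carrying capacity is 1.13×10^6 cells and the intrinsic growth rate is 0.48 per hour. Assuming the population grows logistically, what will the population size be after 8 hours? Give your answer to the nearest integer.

A = (K − N₀)/N₀ = (1.13×10^6 − 58330)/58330 = 18.373.
N(t) = K/(1 + A·e^(−rt)) = 1.13×10^6/(1 + 18.373×e^(−0.48×8)).
e^(−3.84) = 0.021494; denominator = 1 + 18.373×0.021494 = 1.3949.
N = 1.13×10^6/1.3949 = 810099.

810099 cells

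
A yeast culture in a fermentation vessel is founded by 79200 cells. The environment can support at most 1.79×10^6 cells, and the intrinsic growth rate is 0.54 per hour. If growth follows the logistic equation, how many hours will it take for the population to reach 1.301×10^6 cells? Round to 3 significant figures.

7.50 hours

A = (K − N₀)/N₀ = (1.79×10^6 − 79200)/79200 = 21.601.
Solve 1.79×10^6/(1 + 21.601·e^(−0.54t)) = 1.301×10^6: 1 + 21.601·e^(−0.54t) = 1.3759, so e^(−0.54t) = 0.0174003.
−0.54·t = ln(0.0174003) = -4.0513, so t = 4.0513/0.54 = 7.5023.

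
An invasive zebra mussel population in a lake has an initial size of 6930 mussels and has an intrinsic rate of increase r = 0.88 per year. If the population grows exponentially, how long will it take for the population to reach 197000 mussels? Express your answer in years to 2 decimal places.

Set N₀·e^(rt) = 197000: e^(0.88·t) = 197000/6930 = 28.427.
0.88·t = ln(28.427) = 3.3473, so t = 3.3473/0.88 = 3.8038.

3.80 years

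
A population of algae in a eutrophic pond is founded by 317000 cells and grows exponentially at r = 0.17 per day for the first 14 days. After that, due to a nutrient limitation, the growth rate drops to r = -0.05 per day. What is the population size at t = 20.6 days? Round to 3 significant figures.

2460000 cells

Phase 1: N(14) = 317000·e^(0.17×14) = 317000·e^2.38 = 3.425154×10^6.
Phase 2 runs for 20.6 − 14 = 6.6 days at r = -0.05.
N(20.6) = 3.425154×10^6·e^(-0.05×6.6) = 3.425154×10^6·e^-0.33 = 2.462425×10^6.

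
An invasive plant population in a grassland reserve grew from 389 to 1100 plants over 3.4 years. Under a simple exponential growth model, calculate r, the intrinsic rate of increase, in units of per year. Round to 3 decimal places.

0.306 per year

From N(t) = N₀·e^(rt): e^(r·3.4) = 1100/389 = 2.8278.
r·3.4 = ln(2.8278) = 1.0395, so r = 1.0395/3.4 = 0.30573.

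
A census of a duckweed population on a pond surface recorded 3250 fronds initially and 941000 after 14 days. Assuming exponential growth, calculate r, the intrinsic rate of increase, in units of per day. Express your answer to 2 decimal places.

From N(t) = N₀·e^(rt): e^(r·14) = 941000/3250 = 289.54.
r·14 = ln(289.54) = 5.6683, so r = 5.6683/14 = 0.40488.

0.40 per day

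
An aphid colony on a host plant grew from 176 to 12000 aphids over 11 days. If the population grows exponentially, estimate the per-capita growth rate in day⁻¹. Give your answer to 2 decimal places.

0.38 per day

From N(t) = N₀·e^(rt): e^(r·11) = 12000/176 = 68.182.
r·11 = ln(68.182) = 4.2222, so r = 4.2222/11 = 0.38383.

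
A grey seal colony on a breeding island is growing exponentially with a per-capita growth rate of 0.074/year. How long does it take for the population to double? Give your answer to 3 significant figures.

9.37 years

Doubling time t_d = ln(2)/r = 0.6931/0.074 = 9.3669.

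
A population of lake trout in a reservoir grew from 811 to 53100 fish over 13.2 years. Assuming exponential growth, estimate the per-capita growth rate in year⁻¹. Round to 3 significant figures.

From N(t) = N₀·e^(rt): e^(r·13.2) = 53100/811 = 65.475.
r·13.2 = ln(65.475) = 4.1817, so r = 4.1817/13.2 = 0.31679.

0.317 per year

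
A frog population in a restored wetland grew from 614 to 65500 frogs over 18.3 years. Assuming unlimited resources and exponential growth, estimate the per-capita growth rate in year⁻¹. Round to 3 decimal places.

From N(t) = N₀·e^(rt): e^(r·18.3) = 65500/614 = 106.68.
r·18.3 = ln(106.68) = 4.6698, so r = 4.6698/18.3 = 0.25518.

0.255 per year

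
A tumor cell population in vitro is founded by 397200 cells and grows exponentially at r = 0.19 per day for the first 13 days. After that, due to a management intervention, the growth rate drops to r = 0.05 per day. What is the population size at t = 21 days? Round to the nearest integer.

7005424 cells

Phase 1: N(13) = 397200·e^(0.19×13) = 397200·e^2.47 = 4.695876×10^6.
Phase 2 runs for 21 − 13 = 8 days at r = 0.05.
N(21) = 4.695876×10^6·e^(0.05×8) = 4.695876×10^6·e^0.4 = 7.005424×10^6.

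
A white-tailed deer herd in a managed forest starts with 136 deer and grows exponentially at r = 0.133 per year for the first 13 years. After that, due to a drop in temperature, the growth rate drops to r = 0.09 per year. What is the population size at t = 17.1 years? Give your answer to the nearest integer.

Phase 1: N(13) = 136·e^(0.133×13) = 136·e^1.729 = 766.362.
Phase 2 runs for 17.1 − 13 = 4.1 years at r = 0.09.
N(17.1) = 766.362·e^(0.09×4.1) = 766.362·e^0.369 = 1108.38.

1108 deer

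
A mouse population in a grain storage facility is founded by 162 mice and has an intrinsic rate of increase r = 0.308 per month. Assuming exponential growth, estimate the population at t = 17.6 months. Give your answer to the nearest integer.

N(t) = N₀·e^(rt) = 162 × e^(0.308×17.6) = 162 × e^5.421.
e^5.421 ≈ 226.06, so N ≈ 162 × 226.06 = 36621.7.

36622 mice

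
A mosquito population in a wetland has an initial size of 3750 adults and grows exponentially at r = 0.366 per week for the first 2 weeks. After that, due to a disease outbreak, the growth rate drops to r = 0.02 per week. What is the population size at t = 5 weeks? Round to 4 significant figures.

8279 adults

Phase 1: N(2) = 3750·e^(0.366×2) = 3750·e^0.732 = 7797.13.
Phase 2 runs for 5 − 2 = 3 weeks at r = 0.02.
N(5) = 7797.13·e^(0.02×3) = 7797.13·e^0.06 = 8279.28.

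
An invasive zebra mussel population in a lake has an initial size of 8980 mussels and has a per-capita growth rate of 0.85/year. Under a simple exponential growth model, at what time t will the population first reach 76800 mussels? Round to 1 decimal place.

2.5 years

Set N₀·e^(rt) = 76800: e^(0.85·t) = 76800/8980 = 8.5523.
0.85·t = ln(8.5523) = 2.1462, so t = 2.1462/0.85 = 2.5249.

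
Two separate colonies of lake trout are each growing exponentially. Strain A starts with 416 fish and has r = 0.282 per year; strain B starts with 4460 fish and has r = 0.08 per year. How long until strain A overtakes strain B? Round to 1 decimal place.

Set 416·e^(0.282t) = 4460·e^(0.08t).
e^((0.282 − 0.08)t) = 4460/416 → e^(0.202·t) = 10.721.
0.202·t = ln(10.721) = 2.3722, so t = 2.3722/0.202 = 11.744.

11.7 years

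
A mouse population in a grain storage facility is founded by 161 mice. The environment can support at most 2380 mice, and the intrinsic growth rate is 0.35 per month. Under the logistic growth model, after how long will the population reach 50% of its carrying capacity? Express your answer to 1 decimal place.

7.5 months

A = (K − N₀)/N₀ = (2380 − 161)/161 = 13.783.
Solve 2380/(1 + 13.783·e^(−0.35t)) = 1190: 1 + 13.783·e^(−0.35t) = 2, so e^(−0.35t) = 0.0725552.
−0.35·t = ln(0.0725552) = -2.6234, so t = 2.6234/0.35 = 7.4955.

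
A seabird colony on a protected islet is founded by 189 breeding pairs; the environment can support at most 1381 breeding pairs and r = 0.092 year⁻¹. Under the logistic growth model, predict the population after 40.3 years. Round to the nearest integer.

1196 breeding pairs

A = (K − N₀)/N₀ = (1381 − 189)/189 = 6.3069.
N(t) = K/(1 + A·e^(−rt)) = 1381/(1 + 6.3069×e^(−0.092×40.3)).
e^(−3.708) = 0.024536; denominator = 1 + 6.3069×0.024536 = 1.1547.
N = 1381/1.1547 = 1195.93.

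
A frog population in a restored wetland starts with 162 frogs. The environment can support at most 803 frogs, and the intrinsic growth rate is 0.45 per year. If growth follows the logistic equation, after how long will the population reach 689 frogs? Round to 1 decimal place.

A = (K − N₀)/N₀ = (803 − 162)/162 = 3.9568.
Solve 803/(1 + 3.9568·e^(−0.45t)) = 689: 1 + 3.9568·e^(−0.45t) = 1.1655, so e^(−0.45t) = 0.041816.
−0.45·t = ln(0.041816) = -3.1745, so t = 3.1745/0.45 = 7.0544.

7.1 years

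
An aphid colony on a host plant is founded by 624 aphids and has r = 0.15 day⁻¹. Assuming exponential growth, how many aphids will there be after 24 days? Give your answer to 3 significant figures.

N(t) = N₀·e^(rt) = 624 × e^(0.15×24) = 624 × e^3.6.
e^3.6 ≈ 36.598, so N ≈ 624 × 36.598 = 22837.3.

22800 aphids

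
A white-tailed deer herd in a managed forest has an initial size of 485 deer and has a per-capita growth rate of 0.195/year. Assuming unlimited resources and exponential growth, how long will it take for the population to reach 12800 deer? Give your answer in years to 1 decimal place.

Set N₀·e^(rt) = 12800: e^(0.195·t) = 12800/485 = 26.392.
0.195·t = ln(26.392) = 3.2731, so t = 3.2731/0.195 = 16.785.

16.8 years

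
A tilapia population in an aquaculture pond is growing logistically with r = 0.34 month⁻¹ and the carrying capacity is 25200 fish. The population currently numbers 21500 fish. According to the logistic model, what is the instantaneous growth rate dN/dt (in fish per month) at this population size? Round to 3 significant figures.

dN/dt = rN(1 − N/K) = 0.34 × 21500 × (1 − 21500/25200).
1 − 21500/25200 = 0.14683; dN/dt = 0.34 × 21500 × 0.14683 = 1073.3.

1070 fish per month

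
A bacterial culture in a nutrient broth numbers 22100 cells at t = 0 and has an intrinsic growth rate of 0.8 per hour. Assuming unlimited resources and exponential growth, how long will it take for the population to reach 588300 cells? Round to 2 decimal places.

Set N₀·e^(rt) = 588300: e^(0.8·t) = 588300/22100 = 26.62.
0.8·t = ln(26.62) = 3.2817, so t = 3.2817/0.8 = 4.1021.

4.10 hours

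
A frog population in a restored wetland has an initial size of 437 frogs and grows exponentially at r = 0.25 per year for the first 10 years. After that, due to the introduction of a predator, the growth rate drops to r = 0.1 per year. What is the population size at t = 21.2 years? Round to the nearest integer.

Phase 1: N(10) = 437·e^(0.25×10) = 437·e^2.5 = 5323.75.
Phase 2 runs for 21.2 − 10 = 11.2 years at r = 0.1.
N(21.2) = 5323.75·e^(0.1×11.2) = 5323.75·e^1.12 = 16316.5.

16317 frogs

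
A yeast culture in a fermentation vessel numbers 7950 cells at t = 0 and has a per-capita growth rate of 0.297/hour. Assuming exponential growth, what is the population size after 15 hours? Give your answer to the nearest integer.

N(t) = N₀·e^(rt) = 7950 × e^(0.297×15) = 7950 × e^4.455.
e^4.455 ≈ 86.056, so N ≈ 7950 × 86.056 = 684146.

684146 cells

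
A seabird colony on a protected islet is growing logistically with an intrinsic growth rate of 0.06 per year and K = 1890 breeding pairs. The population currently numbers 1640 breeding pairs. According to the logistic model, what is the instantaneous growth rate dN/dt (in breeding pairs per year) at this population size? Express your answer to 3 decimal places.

dN/dt = rN(1 − N/K) = 0.06 × 1640 × (1 − 1640/1890).
1 − 1640/1890 = 0.13228; dN/dt = 0.06 × 1640 × 0.13228 = 13.016.

13.016 breeding pairs per year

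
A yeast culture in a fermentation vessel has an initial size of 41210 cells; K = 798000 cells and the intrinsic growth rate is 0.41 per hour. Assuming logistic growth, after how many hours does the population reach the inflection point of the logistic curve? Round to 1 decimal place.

7.1 hours

Logistic growth is fastest at N = K/2 = 399000.
A = (K − N₀)/N₀ = 18.364. Set K/(1 + A·e^(−rt)) = K/2 → A·e^(−rt) = 1.
e^(−0.41t) = 1/18.364 = 0.0544537, so t = ln(18.364)/0.41 = 2.9104/0.41 = 7.0985.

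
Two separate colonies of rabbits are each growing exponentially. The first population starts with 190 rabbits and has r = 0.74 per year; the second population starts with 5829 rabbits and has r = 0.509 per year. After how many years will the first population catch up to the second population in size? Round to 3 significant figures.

Set 190·e^(0.74t) = 5829·e^(0.509t).
e^((0.74 − 0.509)t) = 5829/190 → e^(0.231·t) = 30.679.
0.231·t = ln(30.679) = 3.4236, so t = 3.4236/0.231 = 14.821.

14.8 years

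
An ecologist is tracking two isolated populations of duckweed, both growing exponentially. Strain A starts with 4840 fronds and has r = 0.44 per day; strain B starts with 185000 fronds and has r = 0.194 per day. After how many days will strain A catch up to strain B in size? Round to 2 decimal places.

14.81 days

Set 4840·e^(0.44t) = 185000·e^(0.194t).
e^((0.44 − 0.194)t) = 185000/4840 → e^(0.246·t) = 38.223.
0.246·t = ln(38.223) = 3.6434, so t = 3.6434/0.246 = 14.811.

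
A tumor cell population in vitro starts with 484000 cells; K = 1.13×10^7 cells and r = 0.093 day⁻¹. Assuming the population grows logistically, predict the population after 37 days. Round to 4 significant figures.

A = (K − N₀)/N₀ = (1.13×10^7 − 484000)/484000 = 22.347.
N(t) = K/(1 + A·e^(−rt)) = 1.13×10^7/(1 + 22.347×e^(−0.093×37)).
e^(−3.441) = 0.032033; denominator = 1 + 22.347×0.032033 = 1.7158.
N = 1.13×10^7/1.7158 = 6.585708×10^6.

6586000 cells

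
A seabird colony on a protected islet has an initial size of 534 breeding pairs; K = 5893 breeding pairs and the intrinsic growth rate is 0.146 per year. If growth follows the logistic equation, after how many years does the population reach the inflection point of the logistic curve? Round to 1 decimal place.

15.8 years

Logistic growth is fastest at N = K/2 = 2946.5.
A = (K − N₀)/N₀ = 10.036. Set K/(1 + A·e^(−rt)) = K/2 → A·e^(−rt) = 1.
e^(−0.146t) = 1/10.036 = 0.0996455, so t = ln(10.036)/0.146 = 2.3061/0.146 = 15.795.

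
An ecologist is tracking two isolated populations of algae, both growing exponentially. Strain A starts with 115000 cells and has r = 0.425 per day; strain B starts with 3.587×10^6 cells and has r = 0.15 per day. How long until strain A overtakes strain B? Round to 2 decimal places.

Set 115000·e^(0.425t) = 3.587×10^6·e^(0.15t).
e^((0.425 − 0.15)t) = 3.587×10^6/115000 → e^(0.275·t) = 31.191.
0.275·t = ln(31.191) = 3.4401, so t = 3.4401/0.275 = 12.51.

12.51 days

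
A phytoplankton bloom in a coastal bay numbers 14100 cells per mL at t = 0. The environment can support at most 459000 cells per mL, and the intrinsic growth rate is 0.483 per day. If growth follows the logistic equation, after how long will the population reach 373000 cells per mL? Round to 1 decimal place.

A = (K − N₀)/N₀ = (459000 − 14100)/14100 = 31.553.
Solve 459000/(1 + 31.553·e^(−0.483t)) = 373000: 1 + 31.553·e^(−0.483t) = 1.2306, so e^(−0.483t) = 0.00730712.
−0.483·t = ln(0.00730712) = -4.9189, so t = 4.9189/0.483 = 10.184.

10.2 days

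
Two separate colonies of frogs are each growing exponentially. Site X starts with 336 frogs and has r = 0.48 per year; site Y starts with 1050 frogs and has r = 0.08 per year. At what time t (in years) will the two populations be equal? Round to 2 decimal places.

Set 336·e^(0.48t) = 1050·e^(0.08t).
e^((0.48 − 0.08)t) = 1050/336 → e^(0.4·t) = 3.125.
0.4·t = ln(3.125) = 1.1394, so t = 1.1394/0.4 = 2.8486.

2.85 years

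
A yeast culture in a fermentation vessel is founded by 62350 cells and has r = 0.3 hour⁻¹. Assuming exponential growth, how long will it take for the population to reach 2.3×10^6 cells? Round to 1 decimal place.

Set N₀·e^(rt) = 2.3×10^6: e^(0.3·t) = 2.3×10^6/62350 = 36.889.
0.3·t = ln(36.889) = 3.6079, so t = 3.6079/0.3 = 12.026.

12.0 hours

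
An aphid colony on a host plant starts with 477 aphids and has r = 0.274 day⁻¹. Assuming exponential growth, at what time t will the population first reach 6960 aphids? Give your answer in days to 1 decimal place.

9.8 days

Set N₀·e^(rt) = 6960: e^(0.274·t) = 6960/477 = 14.591.
0.274·t = ln(14.591) = 2.6804, so t = 2.6804/0.274 = 9.7825.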